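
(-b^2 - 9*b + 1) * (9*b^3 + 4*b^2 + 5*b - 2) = -9*b^5 - 85*b^4 - 32*b^3 - 39*b^2 + 23*b - 2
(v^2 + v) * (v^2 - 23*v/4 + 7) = v^4 - 19*v^3/4 + 5*v^2/4 + 7*v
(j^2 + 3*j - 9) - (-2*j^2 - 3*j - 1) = 3*j^2 + 6*j - 8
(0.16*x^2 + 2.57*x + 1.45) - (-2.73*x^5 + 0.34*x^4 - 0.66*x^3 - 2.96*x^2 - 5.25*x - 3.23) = 2.73*x^5 - 0.34*x^4 + 0.66*x^3 + 3.12*x^2 + 7.82*x + 4.68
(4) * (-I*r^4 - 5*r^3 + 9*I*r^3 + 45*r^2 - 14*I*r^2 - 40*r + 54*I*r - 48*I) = -4*I*r^4 - 20*r^3 + 36*I*r^3 + 180*r^2 - 56*I*r^2 - 160*r + 216*I*r - 192*I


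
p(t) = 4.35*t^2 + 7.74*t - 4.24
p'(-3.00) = -18.36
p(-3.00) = 11.69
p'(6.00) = 59.94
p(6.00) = 198.80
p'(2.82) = 32.27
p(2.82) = 52.18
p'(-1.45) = -4.88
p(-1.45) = -6.32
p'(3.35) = 36.88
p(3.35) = 70.51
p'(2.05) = 25.58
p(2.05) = 29.91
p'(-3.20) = -20.10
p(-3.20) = 15.54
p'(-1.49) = -5.22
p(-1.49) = -6.12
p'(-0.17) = 6.26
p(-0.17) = -5.43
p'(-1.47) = -5.05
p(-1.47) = -6.22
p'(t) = 8.7*t + 7.74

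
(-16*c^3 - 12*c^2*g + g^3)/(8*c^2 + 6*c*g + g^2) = (-8*c^2 - 2*c*g + g^2)/(4*c + g)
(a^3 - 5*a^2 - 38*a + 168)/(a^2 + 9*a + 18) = (a^2 - 11*a + 28)/(a + 3)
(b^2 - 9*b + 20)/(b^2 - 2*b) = (b^2 - 9*b + 20)/(b*(b - 2))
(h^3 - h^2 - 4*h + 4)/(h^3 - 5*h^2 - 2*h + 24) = (h^2 - 3*h + 2)/(h^2 - 7*h + 12)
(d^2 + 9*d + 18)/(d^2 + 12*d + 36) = (d + 3)/(d + 6)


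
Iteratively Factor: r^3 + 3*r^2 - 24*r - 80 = (r + 4)*(r^2 - r - 20) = (r - 5)*(r + 4)*(r + 4)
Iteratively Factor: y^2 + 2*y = (y + 2)*(y)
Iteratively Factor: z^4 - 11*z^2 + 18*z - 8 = (z - 2)*(z^3 + 2*z^2 - 7*z + 4) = (z - 2)*(z - 1)*(z^2 + 3*z - 4) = (z - 2)*(z - 1)*(z + 4)*(z - 1)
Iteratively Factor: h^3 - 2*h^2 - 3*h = (h + 1)*(h^2 - 3*h) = h*(h + 1)*(h - 3)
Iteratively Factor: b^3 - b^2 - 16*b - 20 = (b + 2)*(b^2 - 3*b - 10) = (b - 5)*(b + 2)*(b + 2)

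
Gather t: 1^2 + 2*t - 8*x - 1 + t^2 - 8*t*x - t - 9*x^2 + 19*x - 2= t^2 + t*(1 - 8*x) - 9*x^2 + 11*x - 2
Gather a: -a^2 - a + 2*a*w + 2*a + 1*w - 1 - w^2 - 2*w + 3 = -a^2 + a*(2*w + 1) - w^2 - w + 2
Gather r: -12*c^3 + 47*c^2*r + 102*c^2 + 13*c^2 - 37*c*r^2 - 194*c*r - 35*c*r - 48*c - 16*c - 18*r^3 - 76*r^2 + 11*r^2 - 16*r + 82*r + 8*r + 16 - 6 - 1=-12*c^3 + 115*c^2 - 64*c - 18*r^3 + r^2*(-37*c - 65) + r*(47*c^2 - 229*c + 74) + 9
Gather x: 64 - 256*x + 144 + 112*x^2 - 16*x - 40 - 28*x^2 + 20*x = 84*x^2 - 252*x + 168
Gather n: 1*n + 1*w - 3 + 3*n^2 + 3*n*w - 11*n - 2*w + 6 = 3*n^2 + n*(3*w - 10) - w + 3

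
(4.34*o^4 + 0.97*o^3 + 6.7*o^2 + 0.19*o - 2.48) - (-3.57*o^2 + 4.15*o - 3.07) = 4.34*o^4 + 0.97*o^3 + 10.27*o^2 - 3.96*o + 0.59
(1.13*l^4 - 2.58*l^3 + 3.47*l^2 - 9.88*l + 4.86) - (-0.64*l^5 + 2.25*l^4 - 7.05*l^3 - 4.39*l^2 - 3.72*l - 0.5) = 0.64*l^5 - 1.12*l^4 + 4.47*l^3 + 7.86*l^2 - 6.16*l + 5.36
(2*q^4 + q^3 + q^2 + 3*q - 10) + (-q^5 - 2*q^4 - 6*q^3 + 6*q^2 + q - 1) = -q^5 - 5*q^3 + 7*q^2 + 4*q - 11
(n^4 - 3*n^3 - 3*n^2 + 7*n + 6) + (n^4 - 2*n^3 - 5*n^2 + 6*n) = 2*n^4 - 5*n^3 - 8*n^2 + 13*n + 6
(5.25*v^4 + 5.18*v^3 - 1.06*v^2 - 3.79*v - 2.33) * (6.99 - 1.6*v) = -8.4*v^5 + 28.4095*v^4 + 37.9042*v^3 - 1.3454*v^2 - 22.7641*v - 16.2867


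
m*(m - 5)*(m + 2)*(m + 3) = m^4 - 19*m^2 - 30*m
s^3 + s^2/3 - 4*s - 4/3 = (s - 2)*(s + 1/3)*(s + 2)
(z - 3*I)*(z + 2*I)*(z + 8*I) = z^3 + 7*I*z^2 + 14*z + 48*I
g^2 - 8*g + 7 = (g - 7)*(g - 1)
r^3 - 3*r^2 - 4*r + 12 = (r - 3)*(r - 2)*(r + 2)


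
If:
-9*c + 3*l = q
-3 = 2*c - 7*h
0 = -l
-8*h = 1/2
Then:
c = -55/32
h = -1/16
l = 0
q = 495/32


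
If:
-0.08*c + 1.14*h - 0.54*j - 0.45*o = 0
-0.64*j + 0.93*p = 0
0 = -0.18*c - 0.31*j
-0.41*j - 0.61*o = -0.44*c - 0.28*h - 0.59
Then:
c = -2.50260416666667*p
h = 0.466280295047418 - 0.714936592612106*p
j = 1.453125*p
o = 1.18124341412013 - 3.1100152938766*p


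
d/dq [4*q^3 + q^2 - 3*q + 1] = 12*q^2 + 2*q - 3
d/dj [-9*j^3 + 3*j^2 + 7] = 3*j*(2 - 9*j)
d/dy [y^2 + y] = 2*y + 1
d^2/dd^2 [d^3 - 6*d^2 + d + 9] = 6*d - 12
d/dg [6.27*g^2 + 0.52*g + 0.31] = 12.54*g + 0.52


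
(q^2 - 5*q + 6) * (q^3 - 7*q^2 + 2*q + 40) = q^5 - 12*q^4 + 43*q^3 - 12*q^2 - 188*q + 240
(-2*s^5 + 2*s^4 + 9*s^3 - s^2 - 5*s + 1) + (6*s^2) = -2*s^5 + 2*s^4 + 9*s^3 + 5*s^2 - 5*s + 1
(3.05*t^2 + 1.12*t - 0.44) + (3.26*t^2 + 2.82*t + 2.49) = 6.31*t^2 + 3.94*t + 2.05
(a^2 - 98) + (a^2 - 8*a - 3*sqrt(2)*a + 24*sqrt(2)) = 2*a^2 - 8*a - 3*sqrt(2)*a - 98 + 24*sqrt(2)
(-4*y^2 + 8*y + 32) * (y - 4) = -4*y^3 + 24*y^2 - 128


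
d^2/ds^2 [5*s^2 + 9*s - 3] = 10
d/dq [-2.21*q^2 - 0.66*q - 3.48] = -4.42*q - 0.66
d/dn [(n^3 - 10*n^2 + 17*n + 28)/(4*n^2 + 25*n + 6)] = 2*(2*n^4 + 25*n^3 - 150*n^2 - 172*n - 299)/(16*n^4 + 200*n^3 + 673*n^2 + 300*n + 36)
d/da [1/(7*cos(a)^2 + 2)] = 28*sin(2*a)/(7*cos(2*a) + 11)^2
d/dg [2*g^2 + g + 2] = 4*g + 1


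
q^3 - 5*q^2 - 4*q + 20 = (q - 5)*(q - 2)*(q + 2)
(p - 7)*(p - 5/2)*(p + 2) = p^3 - 15*p^2/2 - 3*p/2 + 35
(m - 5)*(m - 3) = m^2 - 8*m + 15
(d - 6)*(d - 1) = d^2 - 7*d + 6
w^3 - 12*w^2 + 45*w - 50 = (w - 5)^2*(w - 2)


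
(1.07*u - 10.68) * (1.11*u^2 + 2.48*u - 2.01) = 1.1877*u^3 - 9.2012*u^2 - 28.6371*u + 21.4668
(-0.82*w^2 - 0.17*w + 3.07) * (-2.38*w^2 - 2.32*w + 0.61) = 1.9516*w^4 + 2.307*w^3 - 7.4124*w^2 - 7.2261*w + 1.8727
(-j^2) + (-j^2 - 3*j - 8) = -2*j^2 - 3*j - 8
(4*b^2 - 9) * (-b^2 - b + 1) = -4*b^4 - 4*b^3 + 13*b^2 + 9*b - 9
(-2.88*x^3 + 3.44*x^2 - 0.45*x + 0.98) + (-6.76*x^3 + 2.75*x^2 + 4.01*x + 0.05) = -9.64*x^3 + 6.19*x^2 + 3.56*x + 1.03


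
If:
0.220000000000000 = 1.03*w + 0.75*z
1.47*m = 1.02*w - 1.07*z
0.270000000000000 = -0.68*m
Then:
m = -0.40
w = -0.11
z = 0.44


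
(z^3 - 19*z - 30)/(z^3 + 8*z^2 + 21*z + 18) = (z - 5)/(z + 3)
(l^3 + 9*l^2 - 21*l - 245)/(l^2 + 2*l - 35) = l + 7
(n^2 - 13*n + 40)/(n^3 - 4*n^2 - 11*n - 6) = (-n^2 + 13*n - 40)/(-n^3 + 4*n^2 + 11*n + 6)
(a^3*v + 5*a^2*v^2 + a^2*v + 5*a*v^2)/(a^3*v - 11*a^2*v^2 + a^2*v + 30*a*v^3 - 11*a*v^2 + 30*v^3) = a*(a + 5*v)/(a^2 - 11*a*v + 30*v^2)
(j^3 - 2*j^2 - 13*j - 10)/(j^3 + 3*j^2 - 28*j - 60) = (j + 1)/(j + 6)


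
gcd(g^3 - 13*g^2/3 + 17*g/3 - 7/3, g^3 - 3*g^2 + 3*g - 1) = g^2 - 2*g + 1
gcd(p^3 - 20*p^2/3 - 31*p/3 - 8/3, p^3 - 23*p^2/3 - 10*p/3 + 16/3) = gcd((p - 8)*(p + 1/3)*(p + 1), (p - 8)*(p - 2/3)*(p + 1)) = p^2 - 7*p - 8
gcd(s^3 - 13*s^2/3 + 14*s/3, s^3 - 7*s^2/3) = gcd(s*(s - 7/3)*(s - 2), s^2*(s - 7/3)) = s^2 - 7*s/3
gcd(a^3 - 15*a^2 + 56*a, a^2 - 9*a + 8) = a - 8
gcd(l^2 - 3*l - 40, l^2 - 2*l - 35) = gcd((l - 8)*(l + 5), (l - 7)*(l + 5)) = l + 5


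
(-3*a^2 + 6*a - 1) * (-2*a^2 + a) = 6*a^4 - 15*a^3 + 8*a^2 - a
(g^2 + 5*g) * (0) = 0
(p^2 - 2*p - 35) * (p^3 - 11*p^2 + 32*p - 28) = p^5 - 13*p^4 + 19*p^3 + 293*p^2 - 1064*p + 980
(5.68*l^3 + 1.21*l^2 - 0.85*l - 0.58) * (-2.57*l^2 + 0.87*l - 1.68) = -14.5976*l^5 + 1.8319*l^4 - 6.3052*l^3 - 1.2817*l^2 + 0.9234*l + 0.9744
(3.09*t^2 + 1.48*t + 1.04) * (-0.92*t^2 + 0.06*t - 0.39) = -2.8428*t^4 - 1.1762*t^3 - 2.0731*t^2 - 0.5148*t - 0.4056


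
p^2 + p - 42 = (p - 6)*(p + 7)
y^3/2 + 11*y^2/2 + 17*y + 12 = (y/2 + 1/2)*(y + 4)*(y + 6)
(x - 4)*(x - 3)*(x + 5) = x^3 - 2*x^2 - 23*x + 60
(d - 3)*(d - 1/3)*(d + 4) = d^3 + 2*d^2/3 - 37*d/3 + 4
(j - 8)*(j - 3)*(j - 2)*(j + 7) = j^4 - 6*j^3 - 45*j^2 + 274*j - 336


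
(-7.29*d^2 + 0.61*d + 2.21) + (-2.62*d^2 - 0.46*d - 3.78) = -9.91*d^2 + 0.15*d - 1.57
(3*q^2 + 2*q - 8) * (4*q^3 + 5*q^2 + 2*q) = 12*q^5 + 23*q^4 - 16*q^3 - 36*q^2 - 16*q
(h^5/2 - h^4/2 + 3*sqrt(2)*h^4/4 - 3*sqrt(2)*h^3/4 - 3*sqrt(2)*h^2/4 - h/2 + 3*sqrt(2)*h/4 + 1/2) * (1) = h^5/2 - h^4/2 + 3*sqrt(2)*h^4/4 - 3*sqrt(2)*h^3/4 - 3*sqrt(2)*h^2/4 - h/2 + 3*sqrt(2)*h/4 + 1/2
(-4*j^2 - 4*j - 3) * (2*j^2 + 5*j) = -8*j^4 - 28*j^3 - 26*j^2 - 15*j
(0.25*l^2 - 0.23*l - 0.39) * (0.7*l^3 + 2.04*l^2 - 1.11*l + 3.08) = 0.175*l^5 + 0.349*l^4 - 1.0197*l^3 + 0.2297*l^2 - 0.2755*l - 1.2012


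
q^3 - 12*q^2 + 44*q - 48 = (q - 6)*(q - 4)*(q - 2)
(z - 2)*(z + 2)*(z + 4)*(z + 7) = z^4 + 11*z^3 + 24*z^2 - 44*z - 112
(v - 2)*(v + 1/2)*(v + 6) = v^3 + 9*v^2/2 - 10*v - 6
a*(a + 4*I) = a^2 + 4*I*a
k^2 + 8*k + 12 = (k + 2)*(k + 6)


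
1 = 1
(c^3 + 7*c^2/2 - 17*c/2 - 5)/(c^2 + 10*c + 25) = (c^2 - 3*c/2 - 1)/(c + 5)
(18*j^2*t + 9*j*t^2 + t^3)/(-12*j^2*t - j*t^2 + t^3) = (6*j + t)/(-4*j + t)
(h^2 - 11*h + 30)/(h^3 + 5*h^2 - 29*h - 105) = (h - 6)/(h^2 + 10*h + 21)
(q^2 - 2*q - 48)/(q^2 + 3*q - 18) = (q - 8)/(q - 3)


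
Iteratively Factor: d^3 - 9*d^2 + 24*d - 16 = (d - 1)*(d^2 - 8*d + 16) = (d - 4)*(d - 1)*(d - 4)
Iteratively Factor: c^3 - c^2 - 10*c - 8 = (c + 2)*(c^2 - 3*c - 4) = (c + 1)*(c + 2)*(c - 4)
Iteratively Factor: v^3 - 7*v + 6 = (v - 2)*(v^2 + 2*v - 3) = (v - 2)*(v + 3)*(v - 1)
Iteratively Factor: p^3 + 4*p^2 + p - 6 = (p + 3)*(p^2 + p - 2) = (p - 1)*(p + 3)*(p + 2)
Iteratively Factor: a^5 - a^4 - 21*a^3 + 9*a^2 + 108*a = (a - 4)*(a^4 + 3*a^3 - 9*a^2 - 27*a) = (a - 4)*(a + 3)*(a^3 - 9*a) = (a - 4)*(a - 3)*(a + 3)*(a^2 + 3*a) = (a - 4)*(a - 3)*(a + 3)^2*(a)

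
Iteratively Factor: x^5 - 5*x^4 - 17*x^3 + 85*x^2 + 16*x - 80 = (x - 1)*(x^4 - 4*x^3 - 21*x^2 + 64*x + 80) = (x - 1)*(x + 4)*(x^3 - 8*x^2 + 11*x + 20) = (x - 1)*(x + 1)*(x + 4)*(x^2 - 9*x + 20) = (x - 5)*(x - 1)*(x + 1)*(x + 4)*(x - 4)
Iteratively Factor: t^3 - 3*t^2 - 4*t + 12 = (t + 2)*(t^2 - 5*t + 6) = (t - 2)*(t + 2)*(t - 3)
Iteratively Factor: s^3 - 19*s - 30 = (s + 2)*(s^2 - 2*s - 15) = (s - 5)*(s + 2)*(s + 3)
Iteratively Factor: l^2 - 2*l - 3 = (l + 1)*(l - 3)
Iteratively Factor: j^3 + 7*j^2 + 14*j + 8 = (j + 1)*(j^2 + 6*j + 8) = (j + 1)*(j + 2)*(j + 4)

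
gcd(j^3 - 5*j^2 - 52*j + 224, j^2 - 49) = j + 7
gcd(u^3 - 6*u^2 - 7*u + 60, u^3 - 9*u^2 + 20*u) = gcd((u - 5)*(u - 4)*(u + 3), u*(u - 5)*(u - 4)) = u^2 - 9*u + 20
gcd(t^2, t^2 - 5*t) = t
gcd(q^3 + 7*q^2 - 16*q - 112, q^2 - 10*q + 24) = q - 4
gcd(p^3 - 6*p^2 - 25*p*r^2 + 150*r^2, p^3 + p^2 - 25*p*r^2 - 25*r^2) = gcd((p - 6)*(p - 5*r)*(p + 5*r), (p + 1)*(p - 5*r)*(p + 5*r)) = p^2 - 25*r^2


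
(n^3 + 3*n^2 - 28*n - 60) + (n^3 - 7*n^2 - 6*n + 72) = 2*n^3 - 4*n^2 - 34*n + 12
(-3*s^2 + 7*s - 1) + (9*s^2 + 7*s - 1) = 6*s^2 + 14*s - 2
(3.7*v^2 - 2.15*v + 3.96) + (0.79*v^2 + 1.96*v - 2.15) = 4.49*v^2 - 0.19*v + 1.81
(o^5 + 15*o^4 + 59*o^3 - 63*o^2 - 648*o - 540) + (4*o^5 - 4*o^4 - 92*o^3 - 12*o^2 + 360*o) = 5*o^5 + 11*o^4 - 33*o^3 - 75*o^2 - 288*o - 540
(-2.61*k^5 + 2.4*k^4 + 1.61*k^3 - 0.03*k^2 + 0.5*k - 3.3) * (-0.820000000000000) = 2.1402*k^5 - 1.968*k^4 - 1.3202*k^3 + 0.0246*k^2 - 0.41*k + 2.706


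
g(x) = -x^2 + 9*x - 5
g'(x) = 9 - 2*x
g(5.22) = 14.73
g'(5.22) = -1.44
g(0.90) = 2.29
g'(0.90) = 7.20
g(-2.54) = -34.31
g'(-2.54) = 14.08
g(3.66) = 14.54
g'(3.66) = 1.68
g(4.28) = 15.20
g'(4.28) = 0.44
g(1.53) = 6.43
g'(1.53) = 5.94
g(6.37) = 11.75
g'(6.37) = -3.74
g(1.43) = 5.83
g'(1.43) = 6.14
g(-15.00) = -365.00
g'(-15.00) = 39.00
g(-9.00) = -167.00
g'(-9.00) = 27.00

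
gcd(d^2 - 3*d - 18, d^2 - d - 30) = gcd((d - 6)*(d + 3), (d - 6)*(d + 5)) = d - 6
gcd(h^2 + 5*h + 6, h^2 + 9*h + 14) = h + 2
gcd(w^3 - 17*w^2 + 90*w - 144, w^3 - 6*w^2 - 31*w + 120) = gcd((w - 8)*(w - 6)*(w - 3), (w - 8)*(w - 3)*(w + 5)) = w^2 - 11*w + 24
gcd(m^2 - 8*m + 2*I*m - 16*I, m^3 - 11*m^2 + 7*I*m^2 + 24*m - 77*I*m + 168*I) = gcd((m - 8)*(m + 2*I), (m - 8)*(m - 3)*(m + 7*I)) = m - 8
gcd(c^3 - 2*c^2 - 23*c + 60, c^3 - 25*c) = c + 5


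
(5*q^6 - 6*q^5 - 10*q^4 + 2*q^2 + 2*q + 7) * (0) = 0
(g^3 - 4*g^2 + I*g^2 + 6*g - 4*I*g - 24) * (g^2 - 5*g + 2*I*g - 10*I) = g^5 - 9*g^4 + 3*I*g^4 + 24*g^3 - 27*I*g^3 - 36*g^2 + 72*I*g^2 + 80*g - 108*I*g + 240*I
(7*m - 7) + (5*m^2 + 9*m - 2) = 5*m^2 + 16*m - 9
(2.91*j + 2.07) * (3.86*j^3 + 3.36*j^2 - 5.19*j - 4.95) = 11.2326*j^4 + 17.7678*j^3 - 8.1477*j^2 - 25.1478*j - 10.2465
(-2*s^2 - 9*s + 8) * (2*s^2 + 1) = -4*s^4 - 18*s^3 + 14*s^2 - 9*s + 8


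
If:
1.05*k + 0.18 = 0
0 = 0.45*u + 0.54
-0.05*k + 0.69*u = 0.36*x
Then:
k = -0.17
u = -1.20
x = -2.28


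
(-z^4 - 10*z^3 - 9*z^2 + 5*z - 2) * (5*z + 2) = -5*z^5 - 52*z^4 - 65*z^3 + 7*z^2 - 4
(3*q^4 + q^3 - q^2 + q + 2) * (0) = 0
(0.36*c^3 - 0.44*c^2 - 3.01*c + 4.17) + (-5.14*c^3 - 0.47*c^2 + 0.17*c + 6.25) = -4.78*c^3 - 0.91*c^2 - 2.84*c + 10.42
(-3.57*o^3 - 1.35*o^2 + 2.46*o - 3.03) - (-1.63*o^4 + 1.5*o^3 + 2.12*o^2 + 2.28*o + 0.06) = 1.63*o^4 - 5.07*o^3 - 3.47*o^2 + 0.18*o - 3.09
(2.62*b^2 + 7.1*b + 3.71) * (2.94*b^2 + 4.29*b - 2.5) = 7.7028*b^4 + 32.1138*b^3 + 34.8164*b^2 - 1.8341*b - 9.275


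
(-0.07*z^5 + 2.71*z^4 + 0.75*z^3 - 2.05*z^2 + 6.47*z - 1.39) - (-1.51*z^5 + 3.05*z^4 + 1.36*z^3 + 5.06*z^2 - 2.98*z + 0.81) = 1.44*z^5 - 0.34*z^4 - 0.61*z^3 - 7.11*z^2 + 9.45*z - 2.2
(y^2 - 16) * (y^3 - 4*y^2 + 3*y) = y^5 - 4*y^4 - 13*y^3 + 64*y^2 - 48*y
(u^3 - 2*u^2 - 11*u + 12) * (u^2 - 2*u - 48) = u^5 - 4*u^4 - 55*u^3 + 130*u^2 + 504*u - 576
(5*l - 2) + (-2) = 5*l - 4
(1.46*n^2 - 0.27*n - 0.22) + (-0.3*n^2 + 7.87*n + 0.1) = 1.16*n^2 + 7.6*n - 0.12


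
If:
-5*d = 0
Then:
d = 0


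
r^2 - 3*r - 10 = (r - 5)*(r + 2)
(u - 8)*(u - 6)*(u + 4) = u^3 - 10*u^2 - 8*u + 192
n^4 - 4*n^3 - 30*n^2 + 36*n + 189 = (n - 7)*(n - 3)*(n + 3)^2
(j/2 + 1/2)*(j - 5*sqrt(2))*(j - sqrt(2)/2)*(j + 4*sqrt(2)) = j^4/2 - 3*sqrt(2)*j^3/4 + j^3/2 - 39*j^2/2 - 3*sqrt(2)*j^2/4 - 39*j/2 + 10*sqrt(2)*j + 10*sqrt(2)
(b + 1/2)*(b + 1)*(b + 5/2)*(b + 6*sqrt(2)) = b^4 + 4*b^3 + 6*sqrt(2)*b^3 + 17*b^2/4 + 24*sqrt(2)*b^2 + 5*b/4 + 51*sqrt(2)*b/2 + 15*sqrt(2)/2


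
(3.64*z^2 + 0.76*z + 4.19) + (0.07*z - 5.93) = 3.64*z^2 + 0.83*z - 1.74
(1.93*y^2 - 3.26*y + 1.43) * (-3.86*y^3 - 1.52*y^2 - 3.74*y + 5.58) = -7.4498*y^5 + 9.65*y^4 - 7.7828*y^3 + 20.7882*y^2 - 23.539*y + 7.9794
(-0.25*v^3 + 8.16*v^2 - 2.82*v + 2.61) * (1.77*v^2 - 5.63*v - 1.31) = -0.4425*v^5 + 15.8507*v^4 - 50.6047*v^3 + 9.8067*v^2 - 11.0001*v - 3.4191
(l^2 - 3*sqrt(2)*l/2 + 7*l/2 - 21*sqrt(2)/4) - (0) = l^2 - 3*sqrt(2)*l/2 + 7*l/2 - 21*sqrt(2)/4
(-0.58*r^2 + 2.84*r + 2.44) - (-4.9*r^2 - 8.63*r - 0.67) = 4.32*r^2 + 11.47*r + 3.11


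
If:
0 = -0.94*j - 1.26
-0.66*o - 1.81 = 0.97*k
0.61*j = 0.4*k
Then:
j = -1.34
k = -2.04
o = 0.26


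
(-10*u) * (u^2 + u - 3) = -10*u^3 - 10*u^2 + 30*u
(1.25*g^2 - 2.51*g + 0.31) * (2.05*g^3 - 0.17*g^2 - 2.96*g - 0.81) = 2.5625*g^5 - 5.358*g^4 - 2.6378*g^3 + 6.3644*g^2 + 1.1155*g - 0.2511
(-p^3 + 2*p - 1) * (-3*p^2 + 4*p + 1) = 3*p^5 - 4*p^4 - 7*p^3 + 11*p^2 - 2*p - 1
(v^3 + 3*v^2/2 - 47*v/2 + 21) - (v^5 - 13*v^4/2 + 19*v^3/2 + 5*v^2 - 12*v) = -v^5 + 13*v^4/2 - 17*v^3/2 - 7*v^2/2 - 23*v/2 + 21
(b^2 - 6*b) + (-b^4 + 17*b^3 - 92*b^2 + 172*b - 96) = -b^4 + 17*b^3 - 91*b^2 + 166*b - 96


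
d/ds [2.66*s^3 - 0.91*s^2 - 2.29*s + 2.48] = 7.98*s^2 - 1.82*s - 2.29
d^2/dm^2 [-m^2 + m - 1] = -2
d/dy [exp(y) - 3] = exp(y)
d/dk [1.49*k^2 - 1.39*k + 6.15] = 2.98*k - 1.39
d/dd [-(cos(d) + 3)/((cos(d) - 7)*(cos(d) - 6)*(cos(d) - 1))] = (-2*cos(d)^3 + 5*cos(d)^2 + 84*cos(d) - 207)*sin(d)/((cos(d) - 7)^2*(cos(d) - 6)^2*(cos(d) - 1)^2)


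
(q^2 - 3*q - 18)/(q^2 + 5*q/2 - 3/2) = 2*(q - 6)/(2*q - 1)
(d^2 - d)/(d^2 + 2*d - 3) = d/(d + 3)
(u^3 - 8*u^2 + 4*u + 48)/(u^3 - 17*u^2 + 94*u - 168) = (u + 2)/(u - 7)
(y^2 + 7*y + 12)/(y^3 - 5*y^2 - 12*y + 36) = (y + 4)/(y^2 - 8*y + 12)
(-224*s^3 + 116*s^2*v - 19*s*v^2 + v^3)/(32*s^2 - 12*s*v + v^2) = -7*s + v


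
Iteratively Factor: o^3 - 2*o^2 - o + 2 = (o + 1)*(o^2 - 3*o + 2) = (o - 2)*(o + 1)*(o - 1)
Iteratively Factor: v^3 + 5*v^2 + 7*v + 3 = (v + 1)*(v^2 + 4*v + 3) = (v + 1)^2*(v + 3)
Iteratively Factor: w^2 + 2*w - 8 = (w + 4)*(w - 2)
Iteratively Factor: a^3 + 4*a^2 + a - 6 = (a - 1)*(a^2 + 5*a + 6) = (a - 1)*(a + 2)*(a + 3)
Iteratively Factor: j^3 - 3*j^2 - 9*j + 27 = (j - 3)*(j^2 - 9) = (j - 3)*(j + 3)*(j - 3)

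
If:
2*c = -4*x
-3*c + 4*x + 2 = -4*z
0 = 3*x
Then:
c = 0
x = 0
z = -1/2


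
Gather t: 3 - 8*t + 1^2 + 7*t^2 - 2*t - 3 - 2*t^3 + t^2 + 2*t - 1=-2*t^3 + 8*t^2 - 8*t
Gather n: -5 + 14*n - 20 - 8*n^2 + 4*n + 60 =-8*n^2 + 18*n + 35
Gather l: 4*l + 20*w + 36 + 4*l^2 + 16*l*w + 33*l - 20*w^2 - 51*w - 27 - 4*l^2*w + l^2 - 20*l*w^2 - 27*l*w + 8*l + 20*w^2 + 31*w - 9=l^2*(5 - 4*w) + l*(-20*w^2 - 11*w + 45)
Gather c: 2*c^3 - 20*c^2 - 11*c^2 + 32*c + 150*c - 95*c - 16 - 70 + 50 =2*c^3 - 31*c^2 + 87*c - 36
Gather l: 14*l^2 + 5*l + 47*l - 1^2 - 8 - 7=14*l^2 + 52*l - 16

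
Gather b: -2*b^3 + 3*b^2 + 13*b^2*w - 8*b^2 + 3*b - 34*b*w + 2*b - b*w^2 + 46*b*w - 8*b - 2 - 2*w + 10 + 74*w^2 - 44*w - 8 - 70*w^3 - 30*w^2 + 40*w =-2*b^3 + b^2*(13*w - 5) + b*(-w^2 + 12*w - 3) - 70*w^3 + 44*w^2 - 6*w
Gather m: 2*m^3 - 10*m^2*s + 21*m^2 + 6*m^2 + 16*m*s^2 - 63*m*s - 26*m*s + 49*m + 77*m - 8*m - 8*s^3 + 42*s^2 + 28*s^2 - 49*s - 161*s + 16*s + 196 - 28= 2*m^3 + m^2*(27 - 10*s) + m*(16*s^2 - 89*s + 118) - 8*s^3 + 70*s^2 - 194*s + 168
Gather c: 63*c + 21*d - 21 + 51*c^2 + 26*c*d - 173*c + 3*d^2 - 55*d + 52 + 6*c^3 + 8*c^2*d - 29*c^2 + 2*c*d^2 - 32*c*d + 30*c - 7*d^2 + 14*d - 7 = 6*c^3 + c^2*(8*d + 22) + c*(2*d^2 - 6*d - 80) - 4*d^2 - 20*d + 24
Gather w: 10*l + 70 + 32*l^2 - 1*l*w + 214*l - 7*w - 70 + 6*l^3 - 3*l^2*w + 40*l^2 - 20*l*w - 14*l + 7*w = 6*l^3 + 72*l^2 + 210*l + w*(-3*l^2 - 21*l)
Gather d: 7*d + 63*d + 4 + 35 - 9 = 70*d + 30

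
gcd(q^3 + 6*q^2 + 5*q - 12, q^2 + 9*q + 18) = q + 3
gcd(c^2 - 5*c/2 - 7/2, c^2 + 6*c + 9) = 1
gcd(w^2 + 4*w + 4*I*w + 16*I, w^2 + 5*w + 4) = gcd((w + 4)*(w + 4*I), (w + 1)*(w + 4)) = w + 4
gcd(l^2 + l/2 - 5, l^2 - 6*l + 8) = l - 2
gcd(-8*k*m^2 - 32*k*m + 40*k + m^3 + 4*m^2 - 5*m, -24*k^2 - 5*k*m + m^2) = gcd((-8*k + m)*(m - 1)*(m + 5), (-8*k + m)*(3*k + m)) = 8*k - m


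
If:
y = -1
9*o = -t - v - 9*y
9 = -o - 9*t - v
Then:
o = 9/8 - v/10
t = -v/10 - 9/8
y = -1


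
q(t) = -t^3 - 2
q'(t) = -3*t^2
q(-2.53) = 14.19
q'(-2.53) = -19.20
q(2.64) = -20.40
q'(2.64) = -20.91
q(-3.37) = 36.27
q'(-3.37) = -34.07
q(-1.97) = 5.65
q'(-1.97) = -11.64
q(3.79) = -56.44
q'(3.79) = -43.09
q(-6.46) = 267.59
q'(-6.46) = -125.19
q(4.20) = -76.09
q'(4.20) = -52.92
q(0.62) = -2.24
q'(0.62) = -1.15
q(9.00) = -731.00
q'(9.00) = -243.00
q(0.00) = -2.00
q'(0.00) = 0.00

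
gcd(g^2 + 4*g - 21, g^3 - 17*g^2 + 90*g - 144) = g - 3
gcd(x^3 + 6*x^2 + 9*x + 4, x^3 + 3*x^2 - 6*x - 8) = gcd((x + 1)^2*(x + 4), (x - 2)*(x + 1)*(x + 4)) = x^2 + 5*x + 4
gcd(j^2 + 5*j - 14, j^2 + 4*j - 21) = j + 7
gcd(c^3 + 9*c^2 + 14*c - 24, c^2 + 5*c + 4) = c + 4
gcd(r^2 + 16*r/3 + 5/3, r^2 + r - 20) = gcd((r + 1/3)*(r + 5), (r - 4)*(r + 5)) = r + 5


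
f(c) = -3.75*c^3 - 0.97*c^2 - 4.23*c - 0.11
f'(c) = -11.25*c^2 - 1.94*c - 4.23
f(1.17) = -12.39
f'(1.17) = -21.90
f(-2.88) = 93.61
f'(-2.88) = -91.95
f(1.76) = -31.00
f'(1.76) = -42.49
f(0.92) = -7.74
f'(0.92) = -15.54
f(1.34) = -16.54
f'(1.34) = -27.03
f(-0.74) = 4.01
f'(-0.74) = -8.95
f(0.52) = -3.10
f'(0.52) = -8.28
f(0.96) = -8.38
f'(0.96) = -16.46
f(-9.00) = 2693.14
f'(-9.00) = -898.02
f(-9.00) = 2693.14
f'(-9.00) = -898.02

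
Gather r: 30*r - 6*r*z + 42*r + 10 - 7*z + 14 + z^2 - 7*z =r*(72 - 6*z) + z^2 - 14*z + 24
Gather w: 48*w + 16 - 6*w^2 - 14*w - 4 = -6*w^2 + 34*w + 12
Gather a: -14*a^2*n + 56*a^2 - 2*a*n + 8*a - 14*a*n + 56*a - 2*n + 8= a^2*(56 - 14*n) + a*(64 - 16*n) - 2*n + 8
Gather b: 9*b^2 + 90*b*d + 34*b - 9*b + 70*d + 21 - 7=9*b^2 + b*(90*d + 25) + 70*d + 14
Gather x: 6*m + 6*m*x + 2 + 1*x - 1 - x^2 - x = 6*m*x + 6*m - x^2 + 1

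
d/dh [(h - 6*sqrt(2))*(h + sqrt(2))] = 2*h - 5*sqrt(2)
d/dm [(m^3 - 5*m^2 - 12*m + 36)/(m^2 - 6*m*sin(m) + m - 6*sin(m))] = ((3*m^2 - 10*m - 12)*(m^2 - 6*m*sin(m) + m - 6*sin(m)) + (m^3 - 5*m^2 - 12*m + 36)*(6*m*cos(m) - 2*m + 6*sqrt(2)*sin(m + pi/4) - 1))/((m + 1)^2*(m - 6*sin(m))^2)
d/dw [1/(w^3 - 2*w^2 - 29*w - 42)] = (-3*w^2 + 4*w + 29)/(-w^3 + 2*w^2 + 29*w + 42)^2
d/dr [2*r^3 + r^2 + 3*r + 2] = 6*r^2 + 2*r + 3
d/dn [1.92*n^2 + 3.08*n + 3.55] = 3.84*n + 3.08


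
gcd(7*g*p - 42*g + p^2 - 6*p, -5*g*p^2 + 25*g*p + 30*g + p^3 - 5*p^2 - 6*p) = p - 6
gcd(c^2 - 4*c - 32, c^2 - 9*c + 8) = c - 8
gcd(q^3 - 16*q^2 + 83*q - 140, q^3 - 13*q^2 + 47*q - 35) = q^2 - 12*q + 35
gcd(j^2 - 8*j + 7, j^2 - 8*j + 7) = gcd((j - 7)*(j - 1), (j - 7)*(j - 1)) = j^2 - 8*j + 7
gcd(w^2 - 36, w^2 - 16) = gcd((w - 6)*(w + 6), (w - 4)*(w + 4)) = 1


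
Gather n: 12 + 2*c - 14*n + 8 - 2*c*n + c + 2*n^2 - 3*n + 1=3*c + 2*n^2 + n*(-2*c - 17) + 21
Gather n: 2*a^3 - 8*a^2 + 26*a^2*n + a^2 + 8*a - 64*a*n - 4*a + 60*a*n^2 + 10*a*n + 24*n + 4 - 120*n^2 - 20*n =2*a^3 - 7*a^2 + 4*a + n^2*(60*a - 120) + n*(26*a^2 - 54*a + 4) + 4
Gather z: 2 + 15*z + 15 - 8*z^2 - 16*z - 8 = -8*z^2 - z + 9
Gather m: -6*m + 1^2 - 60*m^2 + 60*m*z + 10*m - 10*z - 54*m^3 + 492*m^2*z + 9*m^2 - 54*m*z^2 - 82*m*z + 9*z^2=-54*m^3 + m^2*(492*z - 51) + m*(-54*z^2 - 22*z + 4) + 9*z^2 - 10*z + 1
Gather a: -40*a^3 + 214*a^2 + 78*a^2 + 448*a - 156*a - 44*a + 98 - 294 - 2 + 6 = -40*a^3 + 292*a^2 + 248*a - 192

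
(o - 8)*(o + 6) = o^2 - 2*o - 48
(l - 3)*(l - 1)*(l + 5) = l^3 + l^2 - 17*l + 15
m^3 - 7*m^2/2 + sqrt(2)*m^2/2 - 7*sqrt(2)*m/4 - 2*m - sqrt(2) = (m - 4)*(m + 1/2)*(m + sqrt(2)/2)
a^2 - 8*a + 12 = (a - 6)*(a - 2)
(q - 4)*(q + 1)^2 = q^3 - 2*q^2 - 7*q - 4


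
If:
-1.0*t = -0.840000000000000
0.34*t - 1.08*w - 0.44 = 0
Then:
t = 0.84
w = -0.14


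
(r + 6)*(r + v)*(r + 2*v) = r^3 + 3*r^2*v + 6*r^2 + 2*r*v^2 + 18*r*v + 12*v^2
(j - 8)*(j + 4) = j^2 - 4*j - 32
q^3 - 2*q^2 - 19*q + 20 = (q - 5)*(q - 1)*(q + 4)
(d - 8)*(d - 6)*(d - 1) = d^3 - 15*d^2 + 62*d - 48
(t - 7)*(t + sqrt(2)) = t^2 - 7*t + sqrt(2)*t - 7*sqrt(2)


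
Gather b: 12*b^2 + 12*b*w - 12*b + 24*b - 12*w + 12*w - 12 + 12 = 12*b^2 + b*(12*w + 12)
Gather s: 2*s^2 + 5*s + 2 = 2*s^2 + 5*s + 2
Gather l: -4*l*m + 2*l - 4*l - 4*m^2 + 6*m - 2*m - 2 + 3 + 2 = l*(-4*m - 2) - 4*m^2 + 4*m + 3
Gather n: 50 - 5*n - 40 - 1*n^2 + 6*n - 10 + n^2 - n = 0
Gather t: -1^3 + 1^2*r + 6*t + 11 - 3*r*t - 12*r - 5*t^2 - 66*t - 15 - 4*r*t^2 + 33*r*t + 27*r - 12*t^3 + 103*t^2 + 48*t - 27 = 16*r - 12*t^3 + t^2*(98 - 4*r) + t*(30*r - 12) - 32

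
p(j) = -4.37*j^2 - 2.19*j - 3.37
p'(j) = -8.74*j - 2.19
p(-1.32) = -8.09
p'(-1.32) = 9.35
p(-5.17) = -108.85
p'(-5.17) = 43.00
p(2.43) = -34.50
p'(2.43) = -23.43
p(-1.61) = -11.17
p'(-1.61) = 11.88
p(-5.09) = -105.44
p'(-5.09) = 42.30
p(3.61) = -68.23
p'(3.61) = -33.74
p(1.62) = -18.39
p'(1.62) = -16.35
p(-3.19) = -40.85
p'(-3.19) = 25.69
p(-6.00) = -147.55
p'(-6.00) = 50.25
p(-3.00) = -36.13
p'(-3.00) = 24.03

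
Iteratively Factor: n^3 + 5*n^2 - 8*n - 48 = (n + 4)*(n^2 + n - 12) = (n - 3)*(n + 4)*(n + 4)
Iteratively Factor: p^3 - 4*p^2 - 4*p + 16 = (p + 2)*(p^2 - 6*p + 8) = (p - 2)*(p + 2)*(p - 4)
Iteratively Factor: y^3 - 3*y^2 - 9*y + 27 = (y + 3)*(y^2 - 6*y + 9) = (y - 3)*(y + 3)*(y - 3)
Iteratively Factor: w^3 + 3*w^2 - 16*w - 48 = (w + 3)*(w^2 - 16) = (w + 3)*(w + 4)*(w - 4)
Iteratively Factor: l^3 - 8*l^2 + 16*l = (l - 4)*(l^2 - 4*l) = l*(l - 4)*(l - 4)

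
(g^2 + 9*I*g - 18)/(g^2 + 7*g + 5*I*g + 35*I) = (g^2 + 9*I*g - 18)/(g^2 + g*(7 + 5*I) + 35*I)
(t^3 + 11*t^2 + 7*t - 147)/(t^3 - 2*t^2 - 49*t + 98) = (t^2 + 4*t - 21)/(t^2 - 9*t + 14)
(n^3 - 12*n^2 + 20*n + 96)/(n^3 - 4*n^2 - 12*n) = (n - 8)/n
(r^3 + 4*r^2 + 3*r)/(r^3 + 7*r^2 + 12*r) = (r + 1)/(r + 4)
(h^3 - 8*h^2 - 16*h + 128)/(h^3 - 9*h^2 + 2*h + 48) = (h^2 - 16)/(h^2 - h - 6)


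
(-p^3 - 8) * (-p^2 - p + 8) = p^5 + p^4 - 8*p^3 + 8*p^2 + 8*p - 64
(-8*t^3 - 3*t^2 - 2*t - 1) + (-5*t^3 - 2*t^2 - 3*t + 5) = -13*t^3 - 5*t^2 - 5*t + 4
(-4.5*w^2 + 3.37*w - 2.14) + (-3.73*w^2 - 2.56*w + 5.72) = -8.23*w^2 + 0.81*w + 3.58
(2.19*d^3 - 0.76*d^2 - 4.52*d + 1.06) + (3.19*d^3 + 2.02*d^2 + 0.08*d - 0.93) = 5.38*d^3 + 1.26*d^2 - 4.44*d + 0.13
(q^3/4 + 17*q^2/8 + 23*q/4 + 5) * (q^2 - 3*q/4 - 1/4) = q^5/4 + 31*q^4/16 + 131*q^3/32 + 5*q^2/32 - 83*q/16 - 5/4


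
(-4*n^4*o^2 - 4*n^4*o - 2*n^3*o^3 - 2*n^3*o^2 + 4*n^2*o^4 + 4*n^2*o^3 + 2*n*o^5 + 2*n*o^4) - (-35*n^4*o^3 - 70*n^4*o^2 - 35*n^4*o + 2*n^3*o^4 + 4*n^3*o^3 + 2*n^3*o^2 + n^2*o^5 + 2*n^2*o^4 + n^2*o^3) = 35*n^4*o^3 + 66*n^4*o^2 + 31*n^4*o - 2*n^3*o^4 - 6*n^3*o^3 - 4*n^3*o^2 - n^2*o^5 + 2*n^2*o^4 + 3*n^2*o^3 + 2*n*o^5 + 2*n*o^4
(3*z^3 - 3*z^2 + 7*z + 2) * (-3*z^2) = -9*z^5 + 9*z^4 - 21*z^3 - 6*z^2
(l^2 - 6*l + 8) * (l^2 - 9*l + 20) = l^4 - 15*l^3 + 82*l^2 - 192*l + 160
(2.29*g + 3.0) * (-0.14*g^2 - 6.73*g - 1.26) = -0.3206*g^3 - 15.8317*g^2 - 23.0754*g - 3.78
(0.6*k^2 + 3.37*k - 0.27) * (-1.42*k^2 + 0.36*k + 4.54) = -0.852*k^4 - 4.5694*k^3 + 4.3206*k^2 + 15.2026*k - 1.2258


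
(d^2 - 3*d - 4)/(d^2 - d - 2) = (d - 4)/(d - 2)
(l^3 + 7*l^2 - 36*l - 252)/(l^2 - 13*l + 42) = (l^2 + 13*l + 42)/(l - 7)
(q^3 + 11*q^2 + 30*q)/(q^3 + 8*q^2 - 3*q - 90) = q/(q - 3)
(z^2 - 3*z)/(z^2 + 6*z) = (z - 3)/(z + 6)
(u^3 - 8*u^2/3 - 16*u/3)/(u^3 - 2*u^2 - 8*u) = (u + 4/3)/(u + 2)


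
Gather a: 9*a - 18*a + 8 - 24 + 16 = -9*a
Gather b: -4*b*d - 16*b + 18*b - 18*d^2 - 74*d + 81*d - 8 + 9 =b*(2 - 4*d) - 18*d^2 + 7*d + 1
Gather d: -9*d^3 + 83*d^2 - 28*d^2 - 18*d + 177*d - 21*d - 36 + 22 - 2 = -9*d^3 + 55*d^2 + 138*d - 16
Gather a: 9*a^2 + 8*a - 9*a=9*a^2 - a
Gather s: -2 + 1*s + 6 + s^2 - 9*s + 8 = s^2 - 8*s + 12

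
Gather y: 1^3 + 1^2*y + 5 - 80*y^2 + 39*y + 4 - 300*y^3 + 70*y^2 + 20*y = -300*y^3 - 10*y^2 + 60*y + 10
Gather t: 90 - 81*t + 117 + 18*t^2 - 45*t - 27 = 18*t^2 - 126*t + 180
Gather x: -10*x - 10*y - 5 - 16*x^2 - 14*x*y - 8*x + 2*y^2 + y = -16*x^2 + x*(-14*y - 18) + 2*y^2 - 9*y - 5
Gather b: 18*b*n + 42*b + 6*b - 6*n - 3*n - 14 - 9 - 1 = b*(18*n + 48) - 9*n - 24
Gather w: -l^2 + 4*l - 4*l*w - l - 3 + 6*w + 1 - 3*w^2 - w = -l^2 + 3*l - 3*w^2 + w*(5 - 4*l) - 2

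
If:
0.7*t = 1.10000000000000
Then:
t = 1.57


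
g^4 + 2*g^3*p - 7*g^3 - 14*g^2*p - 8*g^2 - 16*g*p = g*(g - 8)*(g + 1)*(g + 2*p)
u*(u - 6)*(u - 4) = u^3 - 10*u^2 + 24*u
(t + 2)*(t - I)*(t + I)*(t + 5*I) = t^4 + 2*t^3 + 5*I*t^3 + t^2 + 10*I*t^2 + 2*t + 5*I*t + 10*I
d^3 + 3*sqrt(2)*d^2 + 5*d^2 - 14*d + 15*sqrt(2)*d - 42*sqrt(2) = (d - 2)*(d + 7)*(d + 3*sqrt(2))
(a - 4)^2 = a^2 - 8*a + 16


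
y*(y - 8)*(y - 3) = y^3 - 11*y^2 + 24*y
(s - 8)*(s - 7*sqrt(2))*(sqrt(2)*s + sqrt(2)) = sqrt(2)*s^3 - 14*s^2 - 7*sqrt(2)*s^2 - 8*sqrt(2)*s + 98*s + 112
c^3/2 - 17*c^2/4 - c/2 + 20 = (c/2 + 1)*(c - 8)*(c - 5/2)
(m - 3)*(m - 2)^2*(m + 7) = m^4 - 33*m^2 + 100*m - 84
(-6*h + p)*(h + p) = -6*h^2 - 5*h*p + p^2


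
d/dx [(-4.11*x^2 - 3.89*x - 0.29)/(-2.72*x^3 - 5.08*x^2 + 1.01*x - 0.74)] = (-11.1792*x^4 - 21.1616*x^3 - 26.2787*x^2 + 3.1364*x + 3.1715)/(7.3984*x^6 + 27.6352*x^5 + 20.312*x^4 - 6.236*x^3 + 8.5385*x^2 - 1.4948*x + 0.5476)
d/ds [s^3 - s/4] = 3*s^2 - 1/4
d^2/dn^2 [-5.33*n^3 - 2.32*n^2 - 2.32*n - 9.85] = -31.98*n - 4.64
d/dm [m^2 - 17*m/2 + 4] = 2*m - 17/2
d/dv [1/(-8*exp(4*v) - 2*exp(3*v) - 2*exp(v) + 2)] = (16*exp(3*v) + 3*exp(2*v) + 1)*exp(v)/(2*(4*exp(4*v) + exp(3*v) + exp(v) - 1)^2)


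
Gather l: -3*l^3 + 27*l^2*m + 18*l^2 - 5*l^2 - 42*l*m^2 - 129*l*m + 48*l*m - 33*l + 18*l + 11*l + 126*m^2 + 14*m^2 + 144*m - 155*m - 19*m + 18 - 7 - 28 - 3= -3*l^3 + l^2*(27*m + 13) + l*(-42*m^2 - 81*m - 4) + 140*m^2 - 30*m - 20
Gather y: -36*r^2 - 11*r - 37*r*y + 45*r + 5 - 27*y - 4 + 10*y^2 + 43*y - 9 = -36*r^2 + 34*r + 10*y^2 + y*(16 - 37*r) - 8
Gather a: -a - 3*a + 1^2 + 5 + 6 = 12 - 4*a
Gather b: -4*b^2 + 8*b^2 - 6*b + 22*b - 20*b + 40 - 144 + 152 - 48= 4*b^2 - 4*b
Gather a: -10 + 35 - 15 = 10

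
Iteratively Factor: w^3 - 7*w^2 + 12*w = (w)*(w^2 - 7*w + 12) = w*(w - 4)*(w - 3)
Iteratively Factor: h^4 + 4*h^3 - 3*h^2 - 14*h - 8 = (h + 4)*(h^3 - 3*h - 2) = (h - 2)*(h + 4)*(h^2 + 2*h + 1) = (h - 2)*(h + 1)*(h + 4)*(h + 1)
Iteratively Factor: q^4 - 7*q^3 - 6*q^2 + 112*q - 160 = (q - 4)*(q^3 - 3*q^2 - 18*q + 40) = (q - 5)*(q - 4)*(q^2 + 2*q - 8) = (q - 5)*(q - 4)*(q + 4)*(q - 2)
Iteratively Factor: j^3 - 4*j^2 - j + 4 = (j + 1)*(j^2 - 5*j + 4) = (j - 4)*(j + 1)*(j - 1)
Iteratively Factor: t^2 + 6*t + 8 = (t + 4)*(t + 2)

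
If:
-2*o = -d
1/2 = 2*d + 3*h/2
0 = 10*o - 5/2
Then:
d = 1/2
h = -1/3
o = 1/4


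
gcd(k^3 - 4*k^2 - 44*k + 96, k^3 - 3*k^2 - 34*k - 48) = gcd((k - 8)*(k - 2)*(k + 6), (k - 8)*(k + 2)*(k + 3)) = k - 8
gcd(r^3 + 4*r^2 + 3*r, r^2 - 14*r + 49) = 1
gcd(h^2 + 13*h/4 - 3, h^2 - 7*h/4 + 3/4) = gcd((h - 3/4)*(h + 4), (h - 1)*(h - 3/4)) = h - 3/4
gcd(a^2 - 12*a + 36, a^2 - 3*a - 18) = a - 6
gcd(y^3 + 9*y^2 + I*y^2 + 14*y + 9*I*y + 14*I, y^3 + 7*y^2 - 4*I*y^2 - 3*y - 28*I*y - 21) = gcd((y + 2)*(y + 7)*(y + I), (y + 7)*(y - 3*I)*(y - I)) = y + 7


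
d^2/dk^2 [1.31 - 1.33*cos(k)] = 1.33*cos(k)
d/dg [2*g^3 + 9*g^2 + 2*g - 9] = 6*g^2 + 18*g + 2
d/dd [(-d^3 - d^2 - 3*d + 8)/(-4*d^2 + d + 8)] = (4*d^4 - 2*d^3 - 37*d^2 + 48*d - 32)/(16*d^4 - 8*d^3 - 63*d^2 + 16*d + 64)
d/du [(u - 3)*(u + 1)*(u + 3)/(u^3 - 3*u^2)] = 2*(-2*u - 3)/u^3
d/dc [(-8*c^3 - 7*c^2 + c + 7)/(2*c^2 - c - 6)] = (-16*c^4 + 16*c^3 + 149*c^2 + 56*c + 1)/(4*c^4 - 4*c^3 - 23*c^2 + 12*c + 36)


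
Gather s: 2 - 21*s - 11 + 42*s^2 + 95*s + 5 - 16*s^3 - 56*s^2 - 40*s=-16*s^3 - 14*s^2 + 34*s - 4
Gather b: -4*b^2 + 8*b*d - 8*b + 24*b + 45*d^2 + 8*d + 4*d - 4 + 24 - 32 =-4*b^2 + b*(8*d + 16) + 45*d^2 + 12*d - 12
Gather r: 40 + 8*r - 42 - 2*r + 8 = 6*r + 6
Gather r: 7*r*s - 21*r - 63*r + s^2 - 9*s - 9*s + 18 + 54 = r*(7*s - 84) + s^2 - 18*s + 72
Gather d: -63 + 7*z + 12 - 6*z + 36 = z - 15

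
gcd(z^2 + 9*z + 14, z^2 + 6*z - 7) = z + 7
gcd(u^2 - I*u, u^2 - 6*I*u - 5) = u - I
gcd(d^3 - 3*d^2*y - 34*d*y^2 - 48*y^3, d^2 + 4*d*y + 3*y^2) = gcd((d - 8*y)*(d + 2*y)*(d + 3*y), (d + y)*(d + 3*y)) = d + 3*y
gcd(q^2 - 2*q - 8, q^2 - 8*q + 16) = q - 4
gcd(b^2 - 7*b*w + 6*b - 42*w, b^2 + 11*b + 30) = b + 6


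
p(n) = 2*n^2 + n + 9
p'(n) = 4*n + 1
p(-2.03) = 15.21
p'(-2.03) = -7.12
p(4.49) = 53.81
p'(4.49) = 18.96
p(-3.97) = 36.55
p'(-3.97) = -14.88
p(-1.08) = 10.25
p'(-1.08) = -3.32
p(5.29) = 70.26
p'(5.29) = 22.16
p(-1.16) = 10.53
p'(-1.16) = -3.64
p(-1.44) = 11.71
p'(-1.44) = -4.76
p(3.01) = 30.13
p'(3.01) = 13.04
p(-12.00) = 285.00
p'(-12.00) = -47.00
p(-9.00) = 162.00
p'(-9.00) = -35.00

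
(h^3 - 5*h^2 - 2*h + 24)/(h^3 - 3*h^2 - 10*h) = (h^2 - 7*h + 12)/(h*(h - 5))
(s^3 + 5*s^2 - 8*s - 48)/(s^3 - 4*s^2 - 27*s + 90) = (s^2 + 8*s + 16)/(s^2 - s - 30)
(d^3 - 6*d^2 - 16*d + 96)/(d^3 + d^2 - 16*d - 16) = (d - 6)/(d + 1)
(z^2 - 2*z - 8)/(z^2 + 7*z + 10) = (z - 4)/(z + 5)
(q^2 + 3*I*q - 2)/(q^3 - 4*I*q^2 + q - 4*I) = (q + 2*I)/(q^2 - 5*I*q - 4)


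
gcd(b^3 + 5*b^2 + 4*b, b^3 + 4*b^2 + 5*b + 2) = b + 1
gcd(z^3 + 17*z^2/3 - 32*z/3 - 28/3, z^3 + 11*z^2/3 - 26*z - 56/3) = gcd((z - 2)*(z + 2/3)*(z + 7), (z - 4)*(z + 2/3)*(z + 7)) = z^2 + 23*z/3 + 14/3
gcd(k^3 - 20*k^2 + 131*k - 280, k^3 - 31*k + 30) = k - 5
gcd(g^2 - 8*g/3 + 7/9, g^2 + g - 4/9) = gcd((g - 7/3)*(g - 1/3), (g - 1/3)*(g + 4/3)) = g - 1/3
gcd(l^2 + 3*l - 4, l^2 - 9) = 1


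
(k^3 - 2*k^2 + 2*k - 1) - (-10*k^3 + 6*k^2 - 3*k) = 11*k^3 - 8*k^2 + 5*k - 1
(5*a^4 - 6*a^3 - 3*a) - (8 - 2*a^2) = 5*a^4 - 6*a^3 + 2*a^2 - 3*a - 8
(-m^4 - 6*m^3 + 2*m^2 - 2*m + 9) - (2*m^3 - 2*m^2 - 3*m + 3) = -m^4 - 8*m^3 + 4*m^2 + m + 6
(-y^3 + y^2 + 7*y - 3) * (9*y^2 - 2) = -9*y^5 + 9*y^4 + 65*y^3 - 29*y^2 - 14*y + 6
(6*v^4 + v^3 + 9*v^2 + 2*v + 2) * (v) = 6*v^5 + v^4 + 9*v^3 + 2*v^2 + 2*v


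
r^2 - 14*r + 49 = (r - 7)^2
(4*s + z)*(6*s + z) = 24*s^2 + 10*s*z + z^2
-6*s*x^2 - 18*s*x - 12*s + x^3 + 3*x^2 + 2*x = (-6*s + x)*(x + 1)*(x + 2)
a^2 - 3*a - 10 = (a - 5)*(a + 2)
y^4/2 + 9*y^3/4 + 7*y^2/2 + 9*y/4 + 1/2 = (y/2 + 1)*(y + 1/2)*(y + 1)^2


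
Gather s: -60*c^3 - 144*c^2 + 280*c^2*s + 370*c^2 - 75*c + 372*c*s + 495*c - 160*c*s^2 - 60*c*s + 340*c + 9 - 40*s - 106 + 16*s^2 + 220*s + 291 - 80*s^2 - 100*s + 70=-60*c^3 + 226*c^2 + 760*c + s^2*(-160*c - 64) + s*(280*c^2 + 312*c + 80) + 264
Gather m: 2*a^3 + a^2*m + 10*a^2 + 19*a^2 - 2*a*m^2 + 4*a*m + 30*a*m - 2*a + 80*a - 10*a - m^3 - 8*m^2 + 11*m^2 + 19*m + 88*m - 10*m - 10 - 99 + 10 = 2*a^3 + 29*a^2 + 68*a - m^3 + m^2*(3 - 2*a) + m*(a^2 + 34*a + 97) - 99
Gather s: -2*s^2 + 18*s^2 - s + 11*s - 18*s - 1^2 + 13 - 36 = 16*s^2 - 8*s - 24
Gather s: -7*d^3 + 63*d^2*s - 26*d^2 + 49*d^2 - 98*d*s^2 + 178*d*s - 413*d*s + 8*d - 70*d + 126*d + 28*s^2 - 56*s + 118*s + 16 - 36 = -7*d^3 + 23*d^2 + 64*d + s^2*(28 - 98*d) + s*(63*d^2 - 235*d + 62) - 20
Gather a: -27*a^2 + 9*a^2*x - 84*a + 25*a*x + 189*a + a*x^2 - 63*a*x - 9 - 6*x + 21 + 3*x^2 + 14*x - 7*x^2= a^2*(9*x - 27) + a*(x^2 - 38*x + 105) - 4*x^2 + 8*x + 12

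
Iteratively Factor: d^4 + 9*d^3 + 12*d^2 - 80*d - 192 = (d + 4)*(d^3 + 5*d^2 - 8*d - 48) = (d + 4)^2*(d^2 + d - 12) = (d - 3)*(d + 4)^2*(d + 4)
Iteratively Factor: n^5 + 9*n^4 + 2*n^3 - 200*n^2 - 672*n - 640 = (n + 4)*(n^4 + 5*n^3 - 18*n^2 - 128*n - 160) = (n - 5)*(n + 4)*(n^3 + 10*n^2 + 32*n + 32) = (n - 5)*(n + 4)^2*(n^2 + 6*n + 8) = (n - 5)*(n + 4)^3*(n + 2)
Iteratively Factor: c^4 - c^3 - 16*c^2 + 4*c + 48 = (c - 2)*(c^3 + c^2 - 14*c - 24) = (c - 2)*(c + 2)*(c^2 - c - 12) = (c - 4)*(c - 2)*(c + 2)*(c + 3)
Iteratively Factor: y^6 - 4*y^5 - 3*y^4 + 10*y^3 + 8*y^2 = (y - 2)*(y^5 - 2*y^4 - 7*y^3 - 4*y^2) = (y - 4)*(y - 2)*(y^4 + 2*y^3 + y^2) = y*(y - 4)*(y - 2)*(y^3 + 2*y^2 + y) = y*(y - 4)*(y - 2)*(y + 1)*(y^2 + y) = y^2*(y - 4)*(y - 2)*(y + 1)*(y + 1)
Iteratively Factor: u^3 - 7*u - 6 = (u - 3)*(u^2 + 3*u + 2) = (u - 3)*(u + 2)*(u + 1)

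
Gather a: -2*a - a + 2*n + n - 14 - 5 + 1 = -3*a + 3*n - 18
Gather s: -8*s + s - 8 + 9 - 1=-7*s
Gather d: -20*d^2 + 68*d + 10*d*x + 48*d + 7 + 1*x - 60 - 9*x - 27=-20*d^2 + d*(10*x + 116) - 8*x - 80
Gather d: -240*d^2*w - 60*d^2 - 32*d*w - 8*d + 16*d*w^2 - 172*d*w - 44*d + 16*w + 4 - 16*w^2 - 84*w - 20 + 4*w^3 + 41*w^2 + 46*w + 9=d^2*(-240*w - 60) + d*(16*w^2 - 204*w - 52) + 4*w^3 + 25*w^2 - 22*w - 7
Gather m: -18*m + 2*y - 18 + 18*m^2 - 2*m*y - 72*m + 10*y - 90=18*m^2 + m*(-2*y - 90) + 12*y - 108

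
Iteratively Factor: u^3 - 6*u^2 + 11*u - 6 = (u - 1)*(u^2 - 5*u + 6) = (u - 2)*(u - 1)*(u - 3)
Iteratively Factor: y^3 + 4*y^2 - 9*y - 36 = (y + 4)*(y^2 - 9) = (y + 3)*(y + 4)*(y - 3)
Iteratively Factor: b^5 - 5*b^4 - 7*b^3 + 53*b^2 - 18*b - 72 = (b - 3)*(b^4 - 2*b^3 - 13*b^2 + 14*b + 24) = (b - 3)*(b + 1)*(b^3 - 3*b^2 - 10*b + 24) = (b - 4)*(b - 3)*(b + 1)*(b^2 + b - 6) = (b - 4)*(b - 3)*(b + 1)*(b + 3)*(b - 2)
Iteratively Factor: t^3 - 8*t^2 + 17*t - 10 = (t - 1)*(t^2 - 7*t + 10) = (t - 5)*(t - 1)*(t - 2)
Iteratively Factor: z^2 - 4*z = (z)*(z - 4)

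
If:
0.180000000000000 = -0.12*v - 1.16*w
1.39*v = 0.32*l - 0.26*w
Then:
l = -41.1770833333333*w - 6.515625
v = -9.66666666666667*w - 1.5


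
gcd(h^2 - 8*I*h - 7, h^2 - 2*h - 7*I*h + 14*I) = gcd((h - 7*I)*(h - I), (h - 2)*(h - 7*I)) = h - 7*I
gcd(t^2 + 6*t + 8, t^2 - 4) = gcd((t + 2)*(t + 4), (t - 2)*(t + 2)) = t + 2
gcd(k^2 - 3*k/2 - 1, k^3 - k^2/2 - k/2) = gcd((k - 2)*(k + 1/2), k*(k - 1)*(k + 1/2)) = k + 1/2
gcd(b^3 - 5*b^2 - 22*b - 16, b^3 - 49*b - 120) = b - 8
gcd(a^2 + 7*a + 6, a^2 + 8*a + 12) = a + 6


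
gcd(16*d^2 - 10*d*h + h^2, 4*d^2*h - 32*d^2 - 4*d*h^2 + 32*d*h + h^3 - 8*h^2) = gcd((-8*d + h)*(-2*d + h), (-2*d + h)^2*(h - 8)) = 2*d - h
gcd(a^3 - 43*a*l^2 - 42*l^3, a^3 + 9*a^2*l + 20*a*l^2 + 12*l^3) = a^2 + 7*a*l + 6*l^2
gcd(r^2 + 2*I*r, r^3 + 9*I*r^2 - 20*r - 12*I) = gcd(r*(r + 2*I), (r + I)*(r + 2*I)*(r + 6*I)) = r + 2*I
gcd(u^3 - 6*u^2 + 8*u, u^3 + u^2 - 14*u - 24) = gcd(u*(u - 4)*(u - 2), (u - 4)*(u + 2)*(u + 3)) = u - 4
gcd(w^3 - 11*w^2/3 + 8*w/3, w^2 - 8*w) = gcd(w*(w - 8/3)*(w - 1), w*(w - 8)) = w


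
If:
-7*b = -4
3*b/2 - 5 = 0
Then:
No Solution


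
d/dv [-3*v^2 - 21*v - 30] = -6*v - 21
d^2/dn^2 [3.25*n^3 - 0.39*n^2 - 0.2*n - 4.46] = 19.5*n - 0.78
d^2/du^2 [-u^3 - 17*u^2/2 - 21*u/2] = -6*u - 17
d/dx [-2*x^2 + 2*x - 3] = 2 - 4*x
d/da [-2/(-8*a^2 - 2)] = -8*a/(4*a^2 + 1)^2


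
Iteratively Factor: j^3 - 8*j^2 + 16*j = (j - 4)*(j^2 - 4*j) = j*(j - 4)*(j - 4)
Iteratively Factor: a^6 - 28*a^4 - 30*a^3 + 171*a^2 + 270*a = (a + 3)*(a^5 - 3*a^4 - 19*a^3 + 27*a^2 + 90*a) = (a + 2)*(a + 3)*(a^4 - 5*a^3 - 9*a^2 + 45*a) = (a + 2)*(a + 3)^2*(a^3 - 8*a^2 + 15*a) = (a - 3)*(a + 2)*(a + 3)^2*(a^2 - 5*a) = (a - 5)*(a - 3)*(a + 2)*(a + 3)^2*(a)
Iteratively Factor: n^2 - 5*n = (n - 5)*(n)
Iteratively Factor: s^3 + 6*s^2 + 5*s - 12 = (s - 1)*(s^2 + 7*s + 12) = (s - 1)*(s + 3)*(s + 4)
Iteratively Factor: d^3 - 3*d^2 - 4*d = (d + 1)*(d^2 - 4*d) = (d - 4)*(d + 1)*(d)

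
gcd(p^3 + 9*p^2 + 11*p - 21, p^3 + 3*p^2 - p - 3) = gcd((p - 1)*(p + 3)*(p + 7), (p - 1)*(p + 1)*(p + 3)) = p^2 + 2*p - 3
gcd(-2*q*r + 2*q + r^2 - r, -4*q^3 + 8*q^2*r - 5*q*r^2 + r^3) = 2*q - r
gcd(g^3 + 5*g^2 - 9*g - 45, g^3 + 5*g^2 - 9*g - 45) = g^3 + 5*g^2 - 9*g - 45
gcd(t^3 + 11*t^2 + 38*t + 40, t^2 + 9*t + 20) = t^2 + 9*t + 20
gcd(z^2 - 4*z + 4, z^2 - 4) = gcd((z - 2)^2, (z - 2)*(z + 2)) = z - 2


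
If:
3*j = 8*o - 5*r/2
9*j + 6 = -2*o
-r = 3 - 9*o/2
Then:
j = -46/31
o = 114/31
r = 420/31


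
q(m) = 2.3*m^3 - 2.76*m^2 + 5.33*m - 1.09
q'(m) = 6.9*m^2 - 5.52*m + 5.33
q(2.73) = 39.69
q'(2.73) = 41.69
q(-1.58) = -25.47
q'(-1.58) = 31.28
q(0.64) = 1.79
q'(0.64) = 4.62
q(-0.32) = -3.15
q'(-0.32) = 7.80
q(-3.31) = -132.38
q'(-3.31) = 99.20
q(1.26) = 5.84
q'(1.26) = 9.33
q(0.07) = -0.73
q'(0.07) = 4.98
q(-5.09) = -403.03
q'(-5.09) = 212.19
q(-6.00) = -629.23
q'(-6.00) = 286.85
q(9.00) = 1500.02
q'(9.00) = 514.55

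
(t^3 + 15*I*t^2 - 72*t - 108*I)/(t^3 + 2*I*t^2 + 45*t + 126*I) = (t + 6*I)/(t - 7*I)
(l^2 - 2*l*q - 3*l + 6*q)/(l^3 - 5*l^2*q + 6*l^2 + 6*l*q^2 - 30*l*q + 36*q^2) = (3 - l)/(-l^2 + 3*l*q - 6*l + 18*q)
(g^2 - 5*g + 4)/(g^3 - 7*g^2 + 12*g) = (g - 1)/(g*(g - 3))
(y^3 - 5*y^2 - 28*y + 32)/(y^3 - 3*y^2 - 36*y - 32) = (y - 1)/(y + 1)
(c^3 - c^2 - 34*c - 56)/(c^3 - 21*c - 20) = (c^2 - 5*c - 14)/(c^2 - 4*c - 5)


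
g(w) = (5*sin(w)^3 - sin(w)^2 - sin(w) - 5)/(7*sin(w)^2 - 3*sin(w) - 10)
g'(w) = (-14*sin(w)*cos(w) + 3*cos(w))*(5*sin(w)^3 - sin(w)^2 - sin(w) - 5)/(7*sin(w)^2 - 3*sin(w) - 10)^2 + (15*sin(w)^2*cos(w) - 2*sin(w)*cos(w) - cos(w))/(7*sin(w)^2 - 3*sin(w) - 10)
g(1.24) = 0.40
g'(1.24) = -0.32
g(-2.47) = 1.10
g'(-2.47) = 2.73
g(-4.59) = 0.34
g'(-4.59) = 0.16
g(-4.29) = 0.43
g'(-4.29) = 0.33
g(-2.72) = 0.67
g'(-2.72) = 0.98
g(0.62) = 0.53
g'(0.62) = -0.02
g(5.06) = 9.17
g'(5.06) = -55.79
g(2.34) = 0.51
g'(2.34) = 0.14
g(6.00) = 0.57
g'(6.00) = -0.52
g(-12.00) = 0.53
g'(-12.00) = 0.01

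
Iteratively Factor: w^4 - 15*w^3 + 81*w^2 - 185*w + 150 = (w - 2)*(w^3 - 13*w^2 + 55*w - 75) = (w - 5)*(w - 2)*(w^2 - 8*w + 15) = (w - 5)^2*(w - 2)*(w - 3)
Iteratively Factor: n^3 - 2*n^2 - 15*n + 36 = (n - 3)*(n^2 + n - 12) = (n - 3)^2*(n + 4)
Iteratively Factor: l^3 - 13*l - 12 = (l - 4)*(l^2 + 4*l + 3) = (l - 4)*(l + 1)*(l + 3)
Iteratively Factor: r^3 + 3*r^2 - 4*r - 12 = (r + 2)*(r^2 + r - 6) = (r + 2)*(r + 3)*(r - 2)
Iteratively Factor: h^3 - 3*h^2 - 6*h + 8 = (h + 2)*(h^2 - 5*h + 4) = (h - 1)*(h + 2)*(h - 4)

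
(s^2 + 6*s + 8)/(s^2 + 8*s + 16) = (s + 2)/(s + 4)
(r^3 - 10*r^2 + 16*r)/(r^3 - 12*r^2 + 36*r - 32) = r/(r - 2)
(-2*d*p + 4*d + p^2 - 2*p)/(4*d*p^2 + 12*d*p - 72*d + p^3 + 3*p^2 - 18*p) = (-2*d*p + 4*d + p^2 - 2*p)/(4*d*p^2 + 12*d*p - 72*d + p^3 + 3*p^2 - 18*p)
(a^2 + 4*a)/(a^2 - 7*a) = (a + 4)/(a - 7)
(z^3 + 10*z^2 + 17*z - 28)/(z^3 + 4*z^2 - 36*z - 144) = (z^2 + 6*z - 7)/(z^2 - 36)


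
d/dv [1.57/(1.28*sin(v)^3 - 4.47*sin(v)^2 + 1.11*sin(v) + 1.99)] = (-6.0288*sin(v)^2 + 14.0358*sin(v) - 1.7427)*cos(v)/(1.28*sin(v)^3 - 4.47*sin(v)^2 + 1.11*sin(v) + 1.99)^2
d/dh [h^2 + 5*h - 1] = 2*h + 5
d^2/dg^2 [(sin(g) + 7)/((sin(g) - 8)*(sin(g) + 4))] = (-sin(g)^5 - 32*sin(g)^4 - 106*sin(g)^3 - 838*sin(g)^2 - 104*sin(g) + 416)/((sin(g) - 8)^3*(sin(g) + 4)^3)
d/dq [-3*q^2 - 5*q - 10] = -6*q - 5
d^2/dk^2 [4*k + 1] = 0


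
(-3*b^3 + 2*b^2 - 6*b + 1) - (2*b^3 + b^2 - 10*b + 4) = -5*b^3 + b^2 + 4*b - 3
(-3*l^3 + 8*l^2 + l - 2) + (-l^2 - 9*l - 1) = -3*l^3 + 7*l^2 - 8*l - 3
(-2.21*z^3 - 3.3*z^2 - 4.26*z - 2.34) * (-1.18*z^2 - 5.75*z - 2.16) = 2.6078*z^5 + 16.6015*z^4 + 28.7754*z^3 + 34.3842*z^2 + 22.6566*z + 5.0544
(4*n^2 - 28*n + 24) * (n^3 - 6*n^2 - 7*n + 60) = 4*n^5 - 52*n^4 + 164*n^3 + 292*n^2 - 1848*n + 1440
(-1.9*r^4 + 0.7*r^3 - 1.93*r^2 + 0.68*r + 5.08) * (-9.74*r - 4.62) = 18.506*r^5 + 1.96*r^4 + 15.5642*r^3 + 2.2934*r^2 - 52.6208*r - 23.4696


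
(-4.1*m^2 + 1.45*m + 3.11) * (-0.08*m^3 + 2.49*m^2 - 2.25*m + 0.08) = 0.328*m^5 - 10.325*m^4 + 12.5867*m^3 + 4.1534*m^2 - 6.8815*m + 0.2488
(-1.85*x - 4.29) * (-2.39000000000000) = 4.4215*x + 10.2531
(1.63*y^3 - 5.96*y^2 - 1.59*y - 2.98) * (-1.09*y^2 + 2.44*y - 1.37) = -1.7767*y^5 + 10.4736*y^4 - 15.0424*y^3 + 7.5338*y^2 - 5.0929*y + 4.0826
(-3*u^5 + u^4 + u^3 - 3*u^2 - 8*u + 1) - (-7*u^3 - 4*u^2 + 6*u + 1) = -3*u^5 + u^4 + 8*u^3 + u^2 - 14*u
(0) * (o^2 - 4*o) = 0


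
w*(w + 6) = w^2 + 6*w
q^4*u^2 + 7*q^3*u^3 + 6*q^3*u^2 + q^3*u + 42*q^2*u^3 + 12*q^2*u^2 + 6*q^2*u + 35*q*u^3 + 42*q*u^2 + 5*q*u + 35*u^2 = (q + 5)*(q + 7*u)*(q*u + 1)*(q*u + u)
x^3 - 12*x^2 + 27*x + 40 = (x - 8)*(x - 5)*(x + 1)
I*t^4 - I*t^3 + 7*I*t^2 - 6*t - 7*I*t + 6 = (t - 3*I)*(t + I)*(t + 2*I)*(I*t - I)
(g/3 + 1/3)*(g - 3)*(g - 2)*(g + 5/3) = g^4/3 - 7*g^3/9 - 17*g^2/9 + 23*g/9 + 10/3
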